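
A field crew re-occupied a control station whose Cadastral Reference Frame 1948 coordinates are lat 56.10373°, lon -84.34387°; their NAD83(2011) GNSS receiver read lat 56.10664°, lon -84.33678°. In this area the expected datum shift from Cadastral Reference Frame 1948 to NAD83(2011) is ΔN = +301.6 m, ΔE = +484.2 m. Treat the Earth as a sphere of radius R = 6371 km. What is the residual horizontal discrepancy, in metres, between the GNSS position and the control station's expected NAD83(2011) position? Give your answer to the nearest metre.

Observed coordinate differences: Δφ = +0.00291°, Δλ = +0.00709°.
Converting to metres (1° lat = 111195 m, cos φ = 0.557691): observed ΔN = 323.6 m, observed ΔE = 439.7 m.
Subtracting the expected shift leaves a residual of 323.6 − (301.6) = 22.0 m north and 439.7 − (484.2) = -44.5 m east.
Residual distance = √(22.0² + (-44.5)²) = 49.7 m.

50 m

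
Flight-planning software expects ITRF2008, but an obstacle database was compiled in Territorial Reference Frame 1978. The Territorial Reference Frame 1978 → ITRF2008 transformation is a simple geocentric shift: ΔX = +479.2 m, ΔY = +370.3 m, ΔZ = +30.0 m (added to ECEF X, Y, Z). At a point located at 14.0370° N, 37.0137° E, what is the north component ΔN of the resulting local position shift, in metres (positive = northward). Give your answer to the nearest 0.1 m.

ΔN = -117.8 m

At φ = 14.0370°, λ = 37.0137°: sin φ = 0.242548, cos φ = 0.970139, sin λ = 0.602006, cos λ = 0.798492.
ΔN = −sin φ cos λ·ΔX − sin φ sin λ·ΔY + cos φ·ΔZ = −(0.242548)(0.798492)(479.2) − (0.242548)(0.602006)(370.3) + (0.970139)(30.0) = -117.77 m.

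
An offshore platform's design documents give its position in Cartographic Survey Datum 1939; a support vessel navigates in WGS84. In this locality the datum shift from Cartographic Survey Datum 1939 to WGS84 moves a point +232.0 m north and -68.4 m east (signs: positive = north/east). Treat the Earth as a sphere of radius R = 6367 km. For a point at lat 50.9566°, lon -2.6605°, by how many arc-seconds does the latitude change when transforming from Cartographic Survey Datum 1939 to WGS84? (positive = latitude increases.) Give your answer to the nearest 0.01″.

Δφ = 7.52″

On a sphere of radius R, 1 rad of latitude = R, so Δφ = ΔN / R = 232.0 / 6367000 = 3.6438e-05 rad = 7.516″.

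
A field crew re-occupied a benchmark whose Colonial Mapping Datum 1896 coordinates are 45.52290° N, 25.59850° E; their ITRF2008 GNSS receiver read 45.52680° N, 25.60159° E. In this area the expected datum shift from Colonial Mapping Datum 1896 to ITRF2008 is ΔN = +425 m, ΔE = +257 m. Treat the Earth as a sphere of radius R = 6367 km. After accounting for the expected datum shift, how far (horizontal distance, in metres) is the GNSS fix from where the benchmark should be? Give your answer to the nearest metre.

18 m

Observed coordinate differences: Δφ = +0.00390°, Δλ = +0.00309°.
Converting to metres (1° lat = 111125 m, cos φ = 0.700624): observed ΔN = 433.4 m, observed ΔE = 240.6 m.
Subtracting the expected shift leaves a residual of 433.4 − (425) = 8.4 m north and 240.6 − (257) = -16.4 m east.
Residual distance = √(8.4² + (-16.4)²) = 18.4 m.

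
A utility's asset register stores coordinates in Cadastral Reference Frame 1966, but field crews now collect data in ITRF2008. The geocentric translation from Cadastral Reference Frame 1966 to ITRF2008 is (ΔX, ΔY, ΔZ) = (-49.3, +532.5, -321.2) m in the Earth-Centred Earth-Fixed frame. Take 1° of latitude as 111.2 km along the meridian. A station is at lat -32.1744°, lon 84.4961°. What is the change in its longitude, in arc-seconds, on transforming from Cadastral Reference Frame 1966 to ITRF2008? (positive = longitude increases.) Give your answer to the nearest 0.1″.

sin φ = -0.532498, cos φ = 0.846431, sin λ = 0.995390, cos λ = 0.095914.
East component: ΔE = −sin λ·ΔX + cos λ·ΔY = −(0.995390)(-49.3) + (0.095914)(532.5) = 100.15 m.
1° of latitude spans 111200 m; at latitude φ, 1° of longitude spans that × cos φ = 94123.1 m, so Δλ = 100.15 / 94123.1 × 3600 = 3.830″.

Δλ = 3.8″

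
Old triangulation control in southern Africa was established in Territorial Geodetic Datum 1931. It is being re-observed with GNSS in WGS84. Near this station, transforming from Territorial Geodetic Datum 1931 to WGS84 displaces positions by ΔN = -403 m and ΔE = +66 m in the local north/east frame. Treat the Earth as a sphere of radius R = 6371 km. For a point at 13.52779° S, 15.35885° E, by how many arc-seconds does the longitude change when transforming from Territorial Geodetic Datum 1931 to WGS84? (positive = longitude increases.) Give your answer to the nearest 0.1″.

At latitude -13.52779°, cos φ = 0.972257.
One radian of longitude at latitude φ spans R cos φ, so Δλ = ΔE / (R cos φ) = 66.0 / (6371000 × 0.972257) = 1.0655e-05 rad = 2.198″.

Δλ = 2.2″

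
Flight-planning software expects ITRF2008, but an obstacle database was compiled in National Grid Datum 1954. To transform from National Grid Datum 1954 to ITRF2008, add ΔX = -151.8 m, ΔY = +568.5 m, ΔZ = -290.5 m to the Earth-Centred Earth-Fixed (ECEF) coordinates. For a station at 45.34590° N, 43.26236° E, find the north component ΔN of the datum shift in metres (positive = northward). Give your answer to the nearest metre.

ΔN = -403 m

At φ = 45.34590°, λ = 43.26236°: sin φ = 0.711363, cos φ = 0.702825, sin λ = 0.685340, cos λ = 0.728223.
ΔN = −sin φ cos λ·ΔX − sin φ sin λ·ΔY + cos φ·ΔZ = −(0.711363)(0.728223)(-151.8) − (0.711363)(0.685340)(568.5) + (0.702825)(-290.5) = -402.69 m.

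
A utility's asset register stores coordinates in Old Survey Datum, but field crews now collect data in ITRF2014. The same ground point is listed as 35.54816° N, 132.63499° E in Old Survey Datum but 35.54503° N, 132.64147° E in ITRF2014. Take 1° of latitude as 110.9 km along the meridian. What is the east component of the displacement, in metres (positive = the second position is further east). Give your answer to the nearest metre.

Δφ = 35.54503° − 35.54816° = -0.00313°; Δλ = 132.64147° − 132.63499° = +0.00648°.
ΔN = Δφ × 110900 = -347.1 m; ΔE = Δλ × 110900 × cos(35.54816°) = +0.00648 × 110900 × 0.813627 = 584.7 m.

ΔE = 585 m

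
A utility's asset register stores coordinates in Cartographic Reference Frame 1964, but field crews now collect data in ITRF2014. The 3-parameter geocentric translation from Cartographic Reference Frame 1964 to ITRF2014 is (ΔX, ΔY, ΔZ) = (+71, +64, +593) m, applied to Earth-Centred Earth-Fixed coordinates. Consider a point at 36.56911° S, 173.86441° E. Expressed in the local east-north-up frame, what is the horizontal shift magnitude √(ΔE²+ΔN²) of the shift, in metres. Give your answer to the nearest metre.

444 m

At φ = -36.56911°, λ = 173.86441°: sin φ = -0.595792, cos φ = 0.803139, sin λ = 0.106882, cos λ = -0.994272.
ΔE = −sin λ·ΔX + cos λ·ΔY = −(0.106882)·(71) + (-0.994272)·(64) = -71.22 m.
ΔN = −sin φ cos λ·ΔX − sin φ sin λ·ΔY + cos φ·ΔZ = −(-0.595792)(-0.994272)(71) − (-0.595792)(0.106882)(64) + (0.803139)(593) = 438.28 m.
Horizontal magnitude = √(ΔE² + ΔN²) = √((-71.22)² + 438.28²) = 444.03 m.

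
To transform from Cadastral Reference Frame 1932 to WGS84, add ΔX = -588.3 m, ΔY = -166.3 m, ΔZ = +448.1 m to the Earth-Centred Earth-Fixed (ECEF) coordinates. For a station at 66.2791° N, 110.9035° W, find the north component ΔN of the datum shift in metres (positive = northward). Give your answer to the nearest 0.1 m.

ΔN = -154.1 m

At φ = 66.2791°, λ = -110.9035°: sin φ = 0.915516, cos φ = 0.402282, sin λ = -0.934183, cos λ = -0.356795.
ΔN = −sin φ cos λ·ΔX − sin φ sin λ·ΔY + cos φ·ΔZ = −(0.915516)(-0.356795)(-588.3) − (0.915516)(-0.934183)(-166.3) + (0.402282)(448.1) = -154.14 m.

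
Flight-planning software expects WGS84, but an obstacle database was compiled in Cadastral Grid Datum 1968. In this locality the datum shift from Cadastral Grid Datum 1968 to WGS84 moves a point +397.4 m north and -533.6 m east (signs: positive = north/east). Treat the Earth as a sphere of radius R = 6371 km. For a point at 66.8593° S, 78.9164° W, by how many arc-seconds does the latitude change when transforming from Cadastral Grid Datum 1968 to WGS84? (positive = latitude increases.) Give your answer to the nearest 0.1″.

Δφ = 12.9″

On a sphere of radius R, 1 rad of latitude = R, so Δφ = ΔN / R = 397.4 / 6371000 = 6.2376e-05 rad = 12.866″.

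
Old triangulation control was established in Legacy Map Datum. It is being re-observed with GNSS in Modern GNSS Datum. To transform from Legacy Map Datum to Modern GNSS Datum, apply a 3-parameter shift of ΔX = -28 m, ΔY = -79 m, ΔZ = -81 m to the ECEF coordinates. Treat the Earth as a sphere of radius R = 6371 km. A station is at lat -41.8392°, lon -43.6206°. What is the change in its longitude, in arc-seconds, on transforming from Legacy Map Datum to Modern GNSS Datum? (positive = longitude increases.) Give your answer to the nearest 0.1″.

Δλ = -3.3″

sin φ = -0.667042, cos φ = 0.745020, sin λ = -0.689880, cos λ = 0.723924.
East component: ΔE = −sin λ·ΔX + cos λ·ΔY = −(-0.689880)(-28) + (0.723924)(-79) = -76.51 m.
1° of latitude spans πR/180 = 111195 m; at latitude φ, 1° of longitude spans that × cos φ = 82842.4 m, so Δλ = -76.51 / 82842.4 × 3600 = -3.325″.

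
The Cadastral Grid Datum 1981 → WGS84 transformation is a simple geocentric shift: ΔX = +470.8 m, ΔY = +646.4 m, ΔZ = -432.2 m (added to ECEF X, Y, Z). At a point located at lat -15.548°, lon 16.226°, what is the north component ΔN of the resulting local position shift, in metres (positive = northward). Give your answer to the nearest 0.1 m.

At φ = -15.548°, λ = 16.226°: sin φ = -0.268046, cos φ = 0.963406, sin λ = 0.279427, cos λ = 0.960167.
ΔN = −sin φ cos λ·ΔX − sin φ sin λ·ΔY + cos φ·ΔZ = −(-0.268046)(0.960167)(470.8) − (-0.268046)(0.279427)(646.4) + (0.963406)(-432.2) = -246.80 m.

ΔN = -246.8 m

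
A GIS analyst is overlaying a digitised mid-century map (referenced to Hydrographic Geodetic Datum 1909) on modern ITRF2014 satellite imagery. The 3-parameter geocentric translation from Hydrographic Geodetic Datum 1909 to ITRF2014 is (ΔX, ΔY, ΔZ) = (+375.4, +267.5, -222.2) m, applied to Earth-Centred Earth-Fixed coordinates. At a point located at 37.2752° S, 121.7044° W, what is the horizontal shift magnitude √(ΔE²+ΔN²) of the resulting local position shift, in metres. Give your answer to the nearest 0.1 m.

At φ = -37.2752°, λ = -121.7044°: sin φ = -0.605644, cos φ = 0.795736, sin λ = -0.850771, cos λ = -0.525537.
ΔE = −sin λ·ΔX + cos λ·ΔY = −(-0.850771)·(375.4) + (-0.525537)·(267.5) = 178.80 m.
ΔN = −sin φ cos λ·ΔX − sin φ sin λ·ΔY + cos φ·ΔZ = −(-0.605644)(-0.525537)(375.4) − (-0.605644)(-0.850771)(267.5) + (0.795736)(-222.2) = -434.13 m.
Horizontal magnitude = √(ΔE² + ΔN²) = √(178.80² + (-434.13)²) = 469.51 m.

469.5 m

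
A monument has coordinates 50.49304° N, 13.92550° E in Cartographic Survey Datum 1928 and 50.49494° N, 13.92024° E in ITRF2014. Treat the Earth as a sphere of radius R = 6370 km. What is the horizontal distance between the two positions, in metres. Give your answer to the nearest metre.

428 m

Δφ = 50.49494° − 50.49304° = +0.00190°; Δλ = 13.92024° − 13.92550° = -0.00526°.
1° along a meridian = πR/180 = 111177 m.
ΔN = Δφ × 111177 = 211.2 m; ΔE = Δλ × 111177 × cos(50.49304°) = -0.00526 × 111177 × 0.636172 = -372.0 m.
Distance = √(ΔE² + ΔN²) = √((-372.0)² + 211.2²) = 427.8 m.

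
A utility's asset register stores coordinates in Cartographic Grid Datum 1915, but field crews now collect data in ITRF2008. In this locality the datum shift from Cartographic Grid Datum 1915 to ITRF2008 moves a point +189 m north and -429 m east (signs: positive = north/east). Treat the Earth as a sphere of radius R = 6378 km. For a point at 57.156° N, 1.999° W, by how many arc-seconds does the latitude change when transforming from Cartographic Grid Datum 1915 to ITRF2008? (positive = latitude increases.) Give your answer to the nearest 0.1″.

On a sphere of radius R, 1 rad of latitude = R, so Δφ = ΔN / R = 189.0 / 6378000 = 2.9633e-05 rad = 6.112″.

Δφ = 6.1″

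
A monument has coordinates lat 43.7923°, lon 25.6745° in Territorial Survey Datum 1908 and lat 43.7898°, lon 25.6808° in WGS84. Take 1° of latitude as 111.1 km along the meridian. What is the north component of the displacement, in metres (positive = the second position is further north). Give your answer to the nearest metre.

Δφ = 43.7898° − 43.7923° = -0.0025°; Δλ = 25.6808° − 25.6745° = +0.0063°.
ΔN = Δφ × 111100 = -277.7 m; ΔE = Δλ × 111100 × cos(43.7923°) = +0.0063 × 111100 × 0.721853 = 505.2 m.

ΔN = -278 m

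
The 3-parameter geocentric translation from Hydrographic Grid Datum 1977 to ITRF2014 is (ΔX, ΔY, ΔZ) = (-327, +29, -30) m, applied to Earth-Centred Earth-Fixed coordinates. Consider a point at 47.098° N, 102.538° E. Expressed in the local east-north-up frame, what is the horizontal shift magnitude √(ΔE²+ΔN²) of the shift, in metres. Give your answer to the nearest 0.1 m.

326.5 m

The local east axis at (φ, λ) is (−sin λ, cos λ, 0), so ΔE = −sin(102.538°)·(-327) + cos(102.538°)·29 = 312.91 m.
The local north axis is (−sin φ cos λ, −sin φ sin λ, cos φ), giving ΔN = -52.000 − 20.736 − 20.422 = -93.16 m.
Horizontal magnitude = √(ΔE² + ΔN²) = √(312.91² + (-93.16)²) = 326.48 m.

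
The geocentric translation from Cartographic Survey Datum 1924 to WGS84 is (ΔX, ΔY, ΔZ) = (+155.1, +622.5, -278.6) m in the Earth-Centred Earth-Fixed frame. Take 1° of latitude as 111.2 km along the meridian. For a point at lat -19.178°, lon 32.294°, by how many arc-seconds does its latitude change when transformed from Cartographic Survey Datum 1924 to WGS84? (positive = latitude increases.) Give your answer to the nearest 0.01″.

Δφ = -3.59″

sin φ = -0.328504, cos φ = 0.944503, sin λ = 0.534264, cos λ = 0.845318.
North component: ΔN = −sin φ cos λ·ΔX − sin φ sin λ·ΔY + cos φ·ΔZ = −(-0.328504)(0.845318)(155.1) − (-0.328504)(0.534264)(622.5) + (0.944503)(-278.6) = -110.82 m.
1° of latitude spans 111200 m, so Δφ = -110.82 / 111200 × 3600 = -3.588″.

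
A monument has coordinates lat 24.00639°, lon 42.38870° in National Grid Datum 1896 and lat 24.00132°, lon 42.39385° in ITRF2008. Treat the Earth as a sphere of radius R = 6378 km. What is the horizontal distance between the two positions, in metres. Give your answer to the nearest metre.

Δφ = 24.00132° − 24.00639° = -0.00507°; Δλ = 42.39385° − 42.38870° = +0.00515°.
1° along a meridian = πR/180 = 111317 m.
ΔN = Δφ × 111317 = -564.4 m; ΔE = Δλ × 111317 × cos(24.00639°) = +0.00515 × 111317 × 0.913500 = 523.7 m.
Distance = √(ΔE² + ΔN²) = √(523.7² + (-564.4)²) = 769.9 m.

770 m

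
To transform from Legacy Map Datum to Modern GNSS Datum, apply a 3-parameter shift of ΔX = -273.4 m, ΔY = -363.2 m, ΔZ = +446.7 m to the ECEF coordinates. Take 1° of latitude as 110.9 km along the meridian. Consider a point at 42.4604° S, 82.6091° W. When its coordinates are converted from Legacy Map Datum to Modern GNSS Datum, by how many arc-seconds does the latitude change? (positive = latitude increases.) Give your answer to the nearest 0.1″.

sin φ = -0.675080, cos φ = 0.737744, sin λ = -0.991692, cos λ = 0.128638.
North component: ΔN = −sin φ cos λ·ΔX − sin φ sin λ·ΔY + cos φ·ΔZ = −(-0.675080)(0.128638)(-273.4) − (-0.675080)(-0.991692)(-363.2) + (0.737744)(446.7) = 548.96 m.
1° of latitude spans 110900 m, so Δφ = 548.96 / 110900 × 3600 = 17.820″.

Δφ = 17.8″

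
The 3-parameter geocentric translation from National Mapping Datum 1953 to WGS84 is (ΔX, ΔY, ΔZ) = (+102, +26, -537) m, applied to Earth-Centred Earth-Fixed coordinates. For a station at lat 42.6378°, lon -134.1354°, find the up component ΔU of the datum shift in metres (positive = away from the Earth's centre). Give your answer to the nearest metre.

ΔU = -430 m

At φ = 42.6378°, λ = -134.1354°: sin φ = 0.677361, cos φ = 0.735650, sin λ = -0.717696, cos λ = -0.696356.
ΔU = cos φ cos λ·ΔX + cos φ sin λ·ΔY + sin φ·ΔZ = (0.735650)(-0.696356)(102) + (0.735650)(-0.717696)(26) + (0.677361)(-537) = -429.72 m.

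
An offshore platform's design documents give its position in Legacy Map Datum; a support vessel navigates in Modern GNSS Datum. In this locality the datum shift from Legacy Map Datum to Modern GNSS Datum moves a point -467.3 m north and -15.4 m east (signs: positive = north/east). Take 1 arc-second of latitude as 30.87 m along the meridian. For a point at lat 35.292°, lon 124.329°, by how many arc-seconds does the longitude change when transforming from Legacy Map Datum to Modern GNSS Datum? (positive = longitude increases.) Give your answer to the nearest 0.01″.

At latitude 35.292°, cos φ = 0.816218.
1″ of longitude at this latitude = 30.87 × cos φ = 25.1967 m, so Δλ = -15.4 / 25.1967 = -0.611″.

Δλ = -0.61″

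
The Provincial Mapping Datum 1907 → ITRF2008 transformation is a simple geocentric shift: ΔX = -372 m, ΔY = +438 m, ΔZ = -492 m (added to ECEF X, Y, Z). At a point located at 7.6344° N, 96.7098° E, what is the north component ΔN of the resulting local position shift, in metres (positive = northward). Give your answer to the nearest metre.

The local north axis is (−sin φ cos λ, −sin φ sin λ, cos φ), giving ΔN = -5.774 − 57.790 − 487.639 = -551.20 m.

ΔN = -551 m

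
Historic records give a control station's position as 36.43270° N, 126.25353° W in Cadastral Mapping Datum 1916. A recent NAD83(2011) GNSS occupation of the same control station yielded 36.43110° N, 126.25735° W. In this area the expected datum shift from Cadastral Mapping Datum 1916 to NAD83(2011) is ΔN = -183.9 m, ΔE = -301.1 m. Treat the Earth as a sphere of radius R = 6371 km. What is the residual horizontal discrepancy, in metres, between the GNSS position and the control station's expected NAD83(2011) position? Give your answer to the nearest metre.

Observed coordinate differences: Δφ = -0.00160°, Δλ = -0.00382°.
Converting to metres (1° lat = 111195 m, cos φ = 0.804555): observed ΔN = -177.9 m, observed ΔE = -341.7 m.
Subtracting the expected shift leaves a residual of -177.9 − (-183.9) = 6.0 m north and -341.7 − (-301.1) = -40.6 m east.
Residual distance = √(6.0² + (-40.6)²) = 41.1 m.

41 m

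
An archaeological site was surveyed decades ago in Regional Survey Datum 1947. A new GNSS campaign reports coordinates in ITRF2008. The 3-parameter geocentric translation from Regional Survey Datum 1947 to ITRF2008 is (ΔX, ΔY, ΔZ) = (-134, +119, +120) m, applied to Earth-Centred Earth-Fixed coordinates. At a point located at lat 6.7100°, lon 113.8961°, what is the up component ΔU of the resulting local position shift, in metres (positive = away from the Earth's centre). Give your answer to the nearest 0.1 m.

The local up (radial) axis is (cos φ cos λ, cos φ sin λ, sin φ), giving ΔU = 53.909 + 108.054 + 14.021 = 175.98 m.

ΔU = 176.0 m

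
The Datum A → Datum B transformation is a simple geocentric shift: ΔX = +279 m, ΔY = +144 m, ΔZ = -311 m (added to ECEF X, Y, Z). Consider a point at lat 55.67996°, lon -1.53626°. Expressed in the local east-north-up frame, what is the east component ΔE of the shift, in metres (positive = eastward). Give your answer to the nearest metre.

ΔE = 151 m

At φ = 55.67996°, λ = -1.53626°: sin φ = 0.825901, cos φ = 0.563815, sin λ = -0.026810, cos λ = 0.999641.
ΔE = −sin λ·ΔX + cos λ·ΔY = −(-0.026810)·(279) + (0.999641)·(144) = 151.43 m.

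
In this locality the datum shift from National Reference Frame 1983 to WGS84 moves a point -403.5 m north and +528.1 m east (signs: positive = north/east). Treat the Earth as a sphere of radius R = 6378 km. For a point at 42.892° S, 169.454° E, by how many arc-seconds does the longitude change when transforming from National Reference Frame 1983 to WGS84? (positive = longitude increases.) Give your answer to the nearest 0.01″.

Δλ = 23.31″

At latitude -42.892°, cos φ = 0.732638.
One radian of longitude at latitude φ spans R cos φ, so Δλ = ΔE / (R cos φ) = 528.1 / (6378000 × 0.732638) = 1.1302e-04 rad = 23.311″.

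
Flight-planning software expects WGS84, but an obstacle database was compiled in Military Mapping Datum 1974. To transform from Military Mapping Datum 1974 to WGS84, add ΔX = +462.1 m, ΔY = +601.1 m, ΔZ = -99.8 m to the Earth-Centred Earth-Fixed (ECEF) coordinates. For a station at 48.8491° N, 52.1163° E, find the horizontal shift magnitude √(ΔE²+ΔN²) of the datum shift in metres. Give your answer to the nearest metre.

At φ = 48.8491°, λ = 52.1163°: sin φ = 0.752979, cos φ = 0.658044, sin λ = 0.789259, cos λ = 0.614061.
ΔE = −sin λ·ΔX + cos λ·ΔY = −(0.789259)·(462.1) + (0.614061)·(601.1) = 4.40 m.
ΔN = −sin φ cos λ·ΔX − sin φ sin λ·ΔY + cos φ·ΔZ = −(0.752979)(0.614061)(462.1) − (0.752979)(0.789259)(601.1) + (0.658044)(-99.8) = -636.57 m.
Horizontal magnitude = √(ΔE² + ΔN²) = √(4.40² + (-636.57)²) = 636.58 m.

637 m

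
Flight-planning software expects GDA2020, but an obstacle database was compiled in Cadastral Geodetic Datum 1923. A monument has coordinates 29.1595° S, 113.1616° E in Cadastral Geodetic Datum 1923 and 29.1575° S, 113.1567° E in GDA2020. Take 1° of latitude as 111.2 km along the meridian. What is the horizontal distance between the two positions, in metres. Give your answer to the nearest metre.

525 m

Δφ = -29.1575° − -29.1595° = +0.0020°; Δλ = 113.1567° − 113.1616° = -0.0049°.
ΔN = Δφ × 111200 = 222.4 m; ΔE = Δλ × 111200 × cos(-29.1595°) = -0.0049 × 111200 × 0.873267 = -475.8 m.
Distance = √(ΔE² + ΔN²) = √((-475.8)² + 222.4²) = 525.2 m.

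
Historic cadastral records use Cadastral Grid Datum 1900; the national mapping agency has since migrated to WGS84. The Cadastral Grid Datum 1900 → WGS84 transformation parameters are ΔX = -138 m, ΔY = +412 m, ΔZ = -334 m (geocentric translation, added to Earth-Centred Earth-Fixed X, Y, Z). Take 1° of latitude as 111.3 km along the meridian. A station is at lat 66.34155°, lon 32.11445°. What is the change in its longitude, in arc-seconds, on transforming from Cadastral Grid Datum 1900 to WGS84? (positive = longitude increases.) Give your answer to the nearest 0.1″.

Δλ = 34.0″

sin φ = 0.915954, cos φ = 0.401284, sin λ = 0.531612, cos λ = 0.846988.
East component: ΔE = −sin λ·ΔX + cos λ·ΔY = −(0.531612)(-138) + (0.846988)(412) = 422.32 m.
1° of latitude spans 111300 m; at latitude φ, 1° of longitude spans that × cos φ = 44662.9 m, so Δλ = 422.32 / 44662.9 × 3600 = 34.041″.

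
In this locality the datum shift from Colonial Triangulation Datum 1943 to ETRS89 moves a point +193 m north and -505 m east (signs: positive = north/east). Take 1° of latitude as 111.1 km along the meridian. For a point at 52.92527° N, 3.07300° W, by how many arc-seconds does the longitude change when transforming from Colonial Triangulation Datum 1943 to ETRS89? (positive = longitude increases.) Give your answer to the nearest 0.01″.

At latitude 52.92527°, cos φ = 0.602856.
1° of longitude at this latitude = 111.1 × cos φ = 66.98 km, so Δλ = -505.0 / 66977.3 = -0.0075399° = -27.144″.

Δλ = -27.14″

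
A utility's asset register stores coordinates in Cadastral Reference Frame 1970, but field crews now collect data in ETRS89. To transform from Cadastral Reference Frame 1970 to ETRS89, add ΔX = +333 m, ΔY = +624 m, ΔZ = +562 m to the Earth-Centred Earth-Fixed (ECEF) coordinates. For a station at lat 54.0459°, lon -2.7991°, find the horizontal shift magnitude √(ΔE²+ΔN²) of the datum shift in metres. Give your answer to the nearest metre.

The local east axis at (φ, λ) is (−sin λ, cos λ, 0), so ΔE = −sin(-2.7991°)·333 + cos(-2.7991°)·624 = 639.52 m.
The local north axis is (−sin φ cos λ, −sin φ sin λ, cos φ), giving ΔN = -269.238 + 24.667 + 329.971 = 85.40 m.
Horizontal magnitude = √(ΔE² + ΔN²) = √(639.52² + 85.40²) = 645.19 m.

645 m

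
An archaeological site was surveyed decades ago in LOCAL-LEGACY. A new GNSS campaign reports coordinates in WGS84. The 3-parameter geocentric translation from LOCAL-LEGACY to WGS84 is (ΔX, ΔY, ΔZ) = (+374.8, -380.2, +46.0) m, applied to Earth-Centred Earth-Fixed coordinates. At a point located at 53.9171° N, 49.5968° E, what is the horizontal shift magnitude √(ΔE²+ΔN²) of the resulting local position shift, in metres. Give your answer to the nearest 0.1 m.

535.8 m

The local east axis at (φ, λ) is (−sin λ, cos λ, 0), so ΔE = −sin(49.5968°)·374.8 + cos(49.5968°)·(-380.2) = -531.84 m.
The local north axis is (−sin φ cos λ, −sin φ sin λ, cos φ), giving ΔN = -196.329 + 233.983 + 27.092 = 64.75 m.
Horizontal magnitude = √(ΔE² + ΔN²) = √((-531.84)² + 64.75²) = 535.77 m.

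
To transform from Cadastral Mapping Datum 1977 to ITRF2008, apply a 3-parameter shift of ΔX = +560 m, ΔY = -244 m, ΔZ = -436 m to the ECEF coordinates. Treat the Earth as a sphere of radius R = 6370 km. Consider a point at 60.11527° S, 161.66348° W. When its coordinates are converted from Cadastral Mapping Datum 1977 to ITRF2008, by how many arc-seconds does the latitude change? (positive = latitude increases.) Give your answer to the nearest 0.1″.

sin φ = -0.867030, cos φ = 0.498257, sin λ = -0.314598, cos λ = -0.949225.
North component: ΔN = −sin φ cos λ·ΔX − sin φ sin λ·ΔY + cos φ·ΔZ = −(-0.867030)(-0.949225)(560) − (-0.867030)(-0.314598)(-244) + (0.498257)(-436) = -611.57 m.
1° of latitude spans πR/180 = 111177 m, so Δφ = -611.57 / 111177 × 3600 = -19.803″.

Δφ = -19.8″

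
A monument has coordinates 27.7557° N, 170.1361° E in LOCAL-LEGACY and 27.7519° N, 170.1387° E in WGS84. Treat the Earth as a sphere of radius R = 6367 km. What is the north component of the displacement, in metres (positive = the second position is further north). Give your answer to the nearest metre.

ΔN = -422 m

Δφ = 27.7519° − 27.7557° = -0.0038°; Δλ = 170.1387° − 170.1361° = +0.0026°.
1° along a meridian = πR/180 = 111125 m.
ΔN = Δφ × 111125 = -422.3 m; ΔE = Δλ × 111125 × cos(27.7557°) = +0.0026 × 111125 × 0.884941 = 255.7 m.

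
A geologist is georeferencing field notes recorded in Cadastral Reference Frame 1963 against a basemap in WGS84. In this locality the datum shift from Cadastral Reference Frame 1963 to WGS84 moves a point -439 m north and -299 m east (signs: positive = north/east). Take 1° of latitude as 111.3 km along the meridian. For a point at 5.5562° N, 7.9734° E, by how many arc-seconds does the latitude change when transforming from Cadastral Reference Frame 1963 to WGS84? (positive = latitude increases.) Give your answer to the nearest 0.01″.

Δφ = -14.20″

1° of latitude = 111.3 km, so Δφ = -439.0 / 111300 = -0.0039443° = -14.199″.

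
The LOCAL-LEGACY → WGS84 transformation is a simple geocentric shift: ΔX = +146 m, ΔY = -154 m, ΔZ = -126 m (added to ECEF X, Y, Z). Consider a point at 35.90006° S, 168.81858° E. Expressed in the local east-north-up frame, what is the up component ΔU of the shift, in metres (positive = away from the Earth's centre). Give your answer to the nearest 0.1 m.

ΔU = -66.3 m

The local up (radial) axis is (cos φ cos λ, cos φ sin λ, sin φ), giving ΔU = -116.021 − 24.190 + 73.883 = -66.33 m.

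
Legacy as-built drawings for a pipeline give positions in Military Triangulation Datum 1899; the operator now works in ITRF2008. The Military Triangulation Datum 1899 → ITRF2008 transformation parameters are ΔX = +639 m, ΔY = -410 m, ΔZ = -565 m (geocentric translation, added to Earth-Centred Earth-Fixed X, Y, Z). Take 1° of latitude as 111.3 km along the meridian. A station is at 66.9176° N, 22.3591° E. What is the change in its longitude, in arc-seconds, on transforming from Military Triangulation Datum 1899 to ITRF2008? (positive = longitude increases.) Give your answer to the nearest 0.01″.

sin φ = 0.919942, cos φ = 0.392055, sin λ = 0.380410, cos λ = 0.924818.
East component: ΔE = −sin λ·ΔX + cos λ·ΔY = −(0.380410)(639) + (0.924818)(-410) = -622.26 m.
1° of latitude spans 111300 m; at latitude φ, 1° of longitude spans that × cos φ = 43635.7 m, so Δλ = -622.26 / 43635.7 × 3600 = -51.337″.

Δλ = -51.34″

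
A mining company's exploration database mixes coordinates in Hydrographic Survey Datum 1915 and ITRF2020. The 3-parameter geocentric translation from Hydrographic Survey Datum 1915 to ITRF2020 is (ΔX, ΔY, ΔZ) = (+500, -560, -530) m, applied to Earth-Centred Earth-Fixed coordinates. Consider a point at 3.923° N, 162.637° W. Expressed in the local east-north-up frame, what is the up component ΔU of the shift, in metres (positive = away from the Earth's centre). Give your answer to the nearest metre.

At φ = 3.923°, λ = -162.637°: sin φ = 0.068416, cos φ = 0.997657, sin λ = -0.298425, cos λ = -0.954433.
ΔU = cos φ cos λ·ΔX + cos φ sin λ·ΔY + sin φ·ΔZ = (0.997657)(-0.954433)(500) + (0.997657)(-0.298425)(-560) + (0.068416)(-530) = -345.63 m.

ΔU = -346 m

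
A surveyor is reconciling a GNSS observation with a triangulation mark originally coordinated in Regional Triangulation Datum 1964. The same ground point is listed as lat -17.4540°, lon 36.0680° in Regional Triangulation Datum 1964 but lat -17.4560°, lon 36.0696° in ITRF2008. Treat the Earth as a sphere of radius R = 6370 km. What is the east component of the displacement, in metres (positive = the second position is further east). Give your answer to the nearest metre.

ΔE = 170 m

Δφ = -17.4560° − -17.4540° = -0.0020°; Δλ = 36.0696° − 36.0680° = +0.0016°.
1° along a meridian = πR/180 = 111177 m.
ΔN = Δφ × 111177 = -222.4 m; ΔE = Δλ × 111177 × cos(-17.4540°) = +0.0016 × 111177 × 0.953958 = 169.7 m.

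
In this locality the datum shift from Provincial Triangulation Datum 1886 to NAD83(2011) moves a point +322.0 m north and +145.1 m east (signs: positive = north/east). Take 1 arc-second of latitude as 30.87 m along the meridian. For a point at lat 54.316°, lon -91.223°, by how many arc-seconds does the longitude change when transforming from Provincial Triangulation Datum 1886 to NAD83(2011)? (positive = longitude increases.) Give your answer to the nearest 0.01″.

Δλ = 8.06″

At latitude 54.316°, cos φ = 0.583314.
1″ of longitude at this latitude = 30.87 × cos φ = 18.0069 m, so Δλ = 145.1 / 18.0069 = 8.058″.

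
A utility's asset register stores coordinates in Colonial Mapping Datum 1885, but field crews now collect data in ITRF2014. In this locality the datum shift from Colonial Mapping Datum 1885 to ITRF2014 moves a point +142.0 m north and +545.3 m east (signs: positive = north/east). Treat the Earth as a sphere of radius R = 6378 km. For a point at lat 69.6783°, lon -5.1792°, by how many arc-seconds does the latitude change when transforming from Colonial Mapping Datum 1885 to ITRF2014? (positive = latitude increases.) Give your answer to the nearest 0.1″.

On a sphere of radius R, 1 rad of latitude = R, so Δφ = ΔN / R = 142.0 / 6378000 = 2.2264e-05 rad = 4.592″.

Δφ = 4.6″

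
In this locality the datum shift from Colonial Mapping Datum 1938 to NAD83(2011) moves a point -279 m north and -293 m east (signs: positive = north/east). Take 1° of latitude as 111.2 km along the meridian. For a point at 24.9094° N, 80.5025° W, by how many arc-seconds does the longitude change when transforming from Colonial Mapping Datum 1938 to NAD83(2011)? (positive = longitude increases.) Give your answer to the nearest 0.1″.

At latitude 24.9094°, cos φ = 0.906975.
1° of longitude at this latitude = 111.2 × cos φ = 100.86 km, so Δλ = -293.0 / 100855.6 = -0.0029051° = -10.459″.

Δλ = -10.5″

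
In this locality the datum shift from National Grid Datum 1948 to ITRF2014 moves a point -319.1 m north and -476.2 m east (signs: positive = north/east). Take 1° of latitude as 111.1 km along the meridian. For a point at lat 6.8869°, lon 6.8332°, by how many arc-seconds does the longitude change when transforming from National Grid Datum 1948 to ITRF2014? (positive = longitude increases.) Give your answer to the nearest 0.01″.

At latitude 6.8869°, cos φ = 0.992785.
1° of longitude at this latitude = 111.1 × cos φ = 110.30 km, so Δλ = -476.2 / 110298.4 = -0.0043174° = -15.543″.

Δλ = -15.54″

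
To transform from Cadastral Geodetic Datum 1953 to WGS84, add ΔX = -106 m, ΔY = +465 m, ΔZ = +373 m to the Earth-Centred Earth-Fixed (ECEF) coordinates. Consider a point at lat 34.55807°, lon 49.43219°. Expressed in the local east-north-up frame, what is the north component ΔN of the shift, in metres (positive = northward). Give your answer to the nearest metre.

The local north axis is (−sin φ cos λ, −sin φ sin λ, cos φ), giving ΔN = 39.104 − 200.367 + 307.185 = 145.92 m.

ΔN = 146 m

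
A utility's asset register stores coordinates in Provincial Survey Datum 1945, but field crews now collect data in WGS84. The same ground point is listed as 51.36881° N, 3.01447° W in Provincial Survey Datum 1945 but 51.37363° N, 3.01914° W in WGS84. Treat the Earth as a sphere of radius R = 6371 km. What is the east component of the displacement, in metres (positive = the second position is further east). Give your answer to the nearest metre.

ΔE = -324 m

Δφ = 51.37363° − 51.36881° = +0.00482°; Δλ = -3.01914° − -3.01447° = -0.00467°.
1° along a meridian = πR/180 = 111195 m.
ΔN = Δφ × 111195 = 536.0 m; ΔE = Δλ × 111195 × cos(51.36881°) = -0.00467 × 111195 × 0.624305 = -324.2 m.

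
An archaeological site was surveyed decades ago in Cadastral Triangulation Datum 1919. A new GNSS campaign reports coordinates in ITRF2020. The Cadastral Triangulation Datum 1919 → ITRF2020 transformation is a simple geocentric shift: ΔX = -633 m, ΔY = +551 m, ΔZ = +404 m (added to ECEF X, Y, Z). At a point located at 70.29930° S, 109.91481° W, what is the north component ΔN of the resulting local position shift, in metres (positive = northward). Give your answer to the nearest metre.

At φ = -70.29930°, λ = -109.91481°: sin φ = -0.941466, cos φ = 0.337107, sin λ = -0.940200, cos λ = -0.340623.
ΔN = −sin φ cos λ·ΔX − sin φ sin λ·ΔY + cos φ·ΔZ = −(-0.941466)(-0.340623)(-633) − (-0.941466)(-0.940200)(551) + (0.337107)(404) = -148.54 m.

ΔN = -149 m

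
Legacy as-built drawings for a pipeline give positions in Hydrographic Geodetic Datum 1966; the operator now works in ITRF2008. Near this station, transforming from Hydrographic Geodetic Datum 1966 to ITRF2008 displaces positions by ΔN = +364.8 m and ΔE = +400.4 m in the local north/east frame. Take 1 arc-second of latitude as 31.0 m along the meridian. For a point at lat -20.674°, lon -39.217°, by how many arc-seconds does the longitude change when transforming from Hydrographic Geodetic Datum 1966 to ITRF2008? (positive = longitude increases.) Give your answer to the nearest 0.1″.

At latitude -20.674°, cos φ = 0.935604.
1″ of longitude at this latitude = 31.00 × cos φ = 29.0037 m, so Δλ = 400.4 / 29.0037 = 13.805″.

Δλ = 13.8″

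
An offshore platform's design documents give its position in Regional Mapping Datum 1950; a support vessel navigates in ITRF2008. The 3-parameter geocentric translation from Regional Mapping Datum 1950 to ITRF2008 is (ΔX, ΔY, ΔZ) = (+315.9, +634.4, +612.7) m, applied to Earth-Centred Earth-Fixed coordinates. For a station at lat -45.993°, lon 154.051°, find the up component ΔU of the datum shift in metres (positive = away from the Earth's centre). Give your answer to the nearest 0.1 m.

The local up (radial) axis is (cos φ cos λ, cos φ sin λ, sin φ), giving ΔU = -197.344 + 192.858 − 440.687 = -445.17 m.

ΔU = -445.2 m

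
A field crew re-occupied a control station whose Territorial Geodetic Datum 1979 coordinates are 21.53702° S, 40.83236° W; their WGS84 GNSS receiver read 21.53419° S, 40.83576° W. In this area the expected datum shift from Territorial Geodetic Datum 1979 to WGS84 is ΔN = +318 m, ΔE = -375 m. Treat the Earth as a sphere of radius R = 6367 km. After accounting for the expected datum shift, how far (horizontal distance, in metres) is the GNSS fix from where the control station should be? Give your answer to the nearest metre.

Observed coordinate differences: Δφ = +0.00283°, Δλ = -0.00340°.
Converting to metres (1° lat = 111125 m, cos φ = 0.930181): observed ΔN = 314.5 m, observed ΔE = -351.4 m.
Subtracting the expected shift leaves a residual of 314.5 − (318) = -3.5 m north and -351.4 − (-375) = 23.6 m east.
Residual distance = √((-3.5)² + 23.6²) = 23.8 m.

24 m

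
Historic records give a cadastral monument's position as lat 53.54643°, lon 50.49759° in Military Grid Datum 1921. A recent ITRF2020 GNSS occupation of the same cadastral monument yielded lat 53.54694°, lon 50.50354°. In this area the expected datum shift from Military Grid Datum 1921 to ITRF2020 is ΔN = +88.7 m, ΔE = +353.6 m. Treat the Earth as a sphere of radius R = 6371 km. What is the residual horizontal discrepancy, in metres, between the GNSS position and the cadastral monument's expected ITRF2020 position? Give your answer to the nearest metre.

51 m

Observed coordinate differences: Δφ = +0.00051°, Δλ = +0.00595°.
Converting to metres (1° lat = 111195 m, cos φ = 0.594171): observed ΔN = 56.7 m, observed ΔE = 393.1 m.
Subtracting the expected shift leaves a residual of 56.7 − (88.7) = -32.0 m north and 393.1 − (353.6) = 39.5 m east.
Residual distance = √((-32.0)² + 39.5²) = 50.8 m.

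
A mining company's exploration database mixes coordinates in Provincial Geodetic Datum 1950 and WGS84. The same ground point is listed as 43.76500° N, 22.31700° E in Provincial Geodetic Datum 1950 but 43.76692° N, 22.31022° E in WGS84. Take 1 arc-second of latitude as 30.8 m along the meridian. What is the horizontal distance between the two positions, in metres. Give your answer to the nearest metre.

Δφ = 43.76692° − 43.76500° = +0.00192°; Δλ = 22.31022° − 22.31700° = -0.00678°.
1° of latitude = 3600 × 30.80 = 110880 m.
ΔN = Δφ × 110880 = 212.9 m; ΔE = Δλ × 110880 × cos(43.76500°) = -0.00678 × 110880 × 0.722183 = -542.9 m.
Distance = √(ΔE² + ΔN²) = √((-542.9)² + 212.9²) = 583.2 m.

583 m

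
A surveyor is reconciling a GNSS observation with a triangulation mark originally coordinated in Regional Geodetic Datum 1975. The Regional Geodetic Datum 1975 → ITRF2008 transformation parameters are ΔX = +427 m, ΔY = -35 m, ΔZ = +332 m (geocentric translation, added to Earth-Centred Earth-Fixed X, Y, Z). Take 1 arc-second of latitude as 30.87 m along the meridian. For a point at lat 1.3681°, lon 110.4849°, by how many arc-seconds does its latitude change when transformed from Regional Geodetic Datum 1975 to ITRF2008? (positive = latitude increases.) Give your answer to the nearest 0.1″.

Δφ = 10.9″

sin φ = 0.023876, cos φ = 0.999715, sin λ = 0.936764, cos λ = -0.349961.
North component: ΔN = −sin φ cos λ·ΔX − sin φ sin λ·ΔY + cos φ·ΔZ = −(0.023876)(-0.349961)(427) − (0.023876)(0.936764)(-35) + (0.999715)(332) = 336.26 m.
1° of latitude spans 3600 × 30.87 = 111132 m, so Δφ = 336.26 / 111132 × 3600 = 10.893″.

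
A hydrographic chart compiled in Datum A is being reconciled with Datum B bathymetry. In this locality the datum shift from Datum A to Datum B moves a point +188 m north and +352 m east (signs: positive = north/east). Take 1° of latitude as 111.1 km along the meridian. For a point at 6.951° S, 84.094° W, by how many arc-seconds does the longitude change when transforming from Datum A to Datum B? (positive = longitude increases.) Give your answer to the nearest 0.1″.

Δλ = 11.5″

At latitude -6.951°, cos φ = 0.992650.
1° of longitude at this latitude = 111.1 × cos φ = 110.28 km, so Δλ = 352.0 / 110283.4 = 0.0031918° = 11.490″.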